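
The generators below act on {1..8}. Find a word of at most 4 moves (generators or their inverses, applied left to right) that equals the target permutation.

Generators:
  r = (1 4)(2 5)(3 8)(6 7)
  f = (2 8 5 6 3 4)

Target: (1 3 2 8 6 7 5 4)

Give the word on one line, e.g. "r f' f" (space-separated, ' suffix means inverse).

r f'

  after r: (1 4)(2 5)(3 8)(6 7)
  after f': (1 3 2 8 6 7 5 4)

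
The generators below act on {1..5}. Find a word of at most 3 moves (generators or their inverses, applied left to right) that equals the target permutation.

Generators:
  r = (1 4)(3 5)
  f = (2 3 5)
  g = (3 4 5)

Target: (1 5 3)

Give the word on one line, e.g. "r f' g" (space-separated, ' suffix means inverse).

  after r': (1 4)(3 5)
  after g': (1 3 4)
  after r': (1 5 3)

r' g' r'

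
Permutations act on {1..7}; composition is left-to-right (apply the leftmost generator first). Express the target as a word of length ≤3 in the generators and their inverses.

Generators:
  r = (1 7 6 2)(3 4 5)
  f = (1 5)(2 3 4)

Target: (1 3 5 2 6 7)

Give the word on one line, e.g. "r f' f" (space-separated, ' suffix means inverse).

r' f' f'

  after r': (1 2 6 7)(3 5 4)
  after f': (1 4 2 6 7 5 3)
  after f': (1 3 5 2 6 7)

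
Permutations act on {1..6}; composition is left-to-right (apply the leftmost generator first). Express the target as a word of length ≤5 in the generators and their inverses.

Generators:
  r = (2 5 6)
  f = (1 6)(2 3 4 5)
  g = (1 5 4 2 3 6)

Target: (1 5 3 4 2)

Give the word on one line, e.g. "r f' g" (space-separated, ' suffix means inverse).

r' f r'

  after r': (2 6 5)
  after f: (1 6 2)(3 4 5)
  after r': (1 5 3 4 2)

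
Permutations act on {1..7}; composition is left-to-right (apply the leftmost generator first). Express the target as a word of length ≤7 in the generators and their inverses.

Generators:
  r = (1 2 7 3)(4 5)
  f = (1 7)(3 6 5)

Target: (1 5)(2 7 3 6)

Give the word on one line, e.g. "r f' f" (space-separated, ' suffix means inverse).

r' f' r' f r

  after r': (1 3 7 2)(4 5)
  after f': (1 5 4 6 3)(2 7)
  after r': (1 4 6 7)
  after f: (1 4 5 3 6)
  after r: (1 5)(2 7 3 6)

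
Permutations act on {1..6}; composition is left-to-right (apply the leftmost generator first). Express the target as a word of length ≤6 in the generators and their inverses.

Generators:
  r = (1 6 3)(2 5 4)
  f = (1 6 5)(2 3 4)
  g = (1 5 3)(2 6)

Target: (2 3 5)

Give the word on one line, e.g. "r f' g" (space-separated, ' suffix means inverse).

  after f: (1 6 5)(2 3 4)
  after g': (1 2 5 3 4 6)
  after g': (1 6 3 4 2)
  after r': (2 3 5)

f g' g' r'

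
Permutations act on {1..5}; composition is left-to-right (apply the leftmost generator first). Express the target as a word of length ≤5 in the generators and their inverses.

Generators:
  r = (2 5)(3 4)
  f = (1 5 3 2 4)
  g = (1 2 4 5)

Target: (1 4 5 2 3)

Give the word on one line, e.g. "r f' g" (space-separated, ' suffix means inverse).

f' g r' g' f'

  after f': (1 4 2 3 5)
  after g: (1 5 2 3)
  after r': (1 2 4 3)
  after g': (3 5 4)
  after f': (1 4 5 2 3)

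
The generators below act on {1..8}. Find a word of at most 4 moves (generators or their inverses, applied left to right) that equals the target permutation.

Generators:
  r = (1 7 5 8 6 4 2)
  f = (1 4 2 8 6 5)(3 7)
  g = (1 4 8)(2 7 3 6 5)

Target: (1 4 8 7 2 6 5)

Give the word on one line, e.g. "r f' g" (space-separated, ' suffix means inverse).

r' r'

  after r': (1 2 4 6 8 5 7)
  after r': (1 4 8 7 2 6 5)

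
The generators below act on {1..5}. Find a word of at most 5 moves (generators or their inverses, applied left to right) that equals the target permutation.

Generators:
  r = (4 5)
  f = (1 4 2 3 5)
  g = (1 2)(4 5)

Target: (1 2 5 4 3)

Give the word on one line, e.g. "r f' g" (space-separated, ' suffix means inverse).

f' f' f'

  after f': (1 5 3 2 4)
  after f': (1 3 4 5 2)
  after f': (1 2 5 4 3)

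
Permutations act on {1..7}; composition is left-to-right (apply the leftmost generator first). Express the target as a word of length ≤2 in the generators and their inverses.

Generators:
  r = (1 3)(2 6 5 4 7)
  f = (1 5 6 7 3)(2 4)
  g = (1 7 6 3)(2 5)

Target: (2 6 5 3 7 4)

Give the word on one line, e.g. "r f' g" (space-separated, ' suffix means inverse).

r' g

  after r': (1 3)(2 7 4 5 6)
  after g: (2 6 5 3 7 4)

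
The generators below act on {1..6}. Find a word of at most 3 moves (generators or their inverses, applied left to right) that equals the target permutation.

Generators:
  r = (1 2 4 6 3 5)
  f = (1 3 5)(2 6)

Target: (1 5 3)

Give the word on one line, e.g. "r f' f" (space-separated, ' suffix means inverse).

  after f: (1 3 5)(2 6)
  after f: (1 5 3)

f f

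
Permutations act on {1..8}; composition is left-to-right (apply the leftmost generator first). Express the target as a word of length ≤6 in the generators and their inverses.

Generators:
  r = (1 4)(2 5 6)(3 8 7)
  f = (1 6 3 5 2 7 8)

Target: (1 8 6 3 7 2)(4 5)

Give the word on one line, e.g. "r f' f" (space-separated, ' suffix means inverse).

  after f: (1 6 3 5 2 7 8)
  after r': (1 5 6 7 3 2 8 4)
  after f': (1 3 5)(2 7 6)(4 8)
  after r': (1 7 5 4 3 2 8)
  after f: (1 8 6 3 7 2)(4 5)

f r' f' r' f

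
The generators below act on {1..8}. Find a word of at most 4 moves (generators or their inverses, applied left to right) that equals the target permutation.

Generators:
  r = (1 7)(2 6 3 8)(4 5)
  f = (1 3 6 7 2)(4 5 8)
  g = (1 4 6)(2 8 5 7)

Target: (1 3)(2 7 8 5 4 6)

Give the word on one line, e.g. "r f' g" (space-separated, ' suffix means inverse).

  after f': (1 2 7 6 3)(4 8 5)
  after r: (1 6 8 4 2)(3 7)
  after r: (1 3)(2 7 8 5 4 6)

f' r r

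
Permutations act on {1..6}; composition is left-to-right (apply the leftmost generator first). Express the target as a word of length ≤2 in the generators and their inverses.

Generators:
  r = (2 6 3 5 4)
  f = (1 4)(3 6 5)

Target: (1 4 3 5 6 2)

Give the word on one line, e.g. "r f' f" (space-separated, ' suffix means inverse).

  after r': (2 4 5 3 6)
  after f: (1 4 3 5 6 2)

r' f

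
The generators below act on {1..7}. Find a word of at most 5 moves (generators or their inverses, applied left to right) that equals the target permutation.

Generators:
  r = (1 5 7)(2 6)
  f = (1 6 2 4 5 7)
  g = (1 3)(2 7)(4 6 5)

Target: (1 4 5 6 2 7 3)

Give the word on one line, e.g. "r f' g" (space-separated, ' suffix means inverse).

f' r' g

  after f': (1 7 5 4 2 6)
  after r': (1 5 4 6 7)
  after g: (1 4 5 6 2 7 3)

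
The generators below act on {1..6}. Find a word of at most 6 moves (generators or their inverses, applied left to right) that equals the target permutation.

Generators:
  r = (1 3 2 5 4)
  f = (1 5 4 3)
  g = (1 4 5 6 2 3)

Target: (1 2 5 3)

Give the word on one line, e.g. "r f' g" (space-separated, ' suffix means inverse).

  after f: (1 5 4 3)
  after f: (1 4)(3 5)
  after f: (1 3 4 5)
  after r: (1 2 5 3)

f f f r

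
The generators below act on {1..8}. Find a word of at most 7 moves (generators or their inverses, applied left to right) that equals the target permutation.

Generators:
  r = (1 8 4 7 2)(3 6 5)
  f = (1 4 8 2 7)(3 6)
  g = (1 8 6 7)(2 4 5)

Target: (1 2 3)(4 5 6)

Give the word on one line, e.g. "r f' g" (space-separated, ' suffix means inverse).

  after g: (1 8 6 7)(2 4 5)
  after r': (2 8 3 5 7)(4 6)
  after g: (1 8 3 2 6 5)(4 7)
  after f': (1 4 2 3 8 6 5 7)
  after g': (1 2 3)(4 5 6)

g r' g f' g'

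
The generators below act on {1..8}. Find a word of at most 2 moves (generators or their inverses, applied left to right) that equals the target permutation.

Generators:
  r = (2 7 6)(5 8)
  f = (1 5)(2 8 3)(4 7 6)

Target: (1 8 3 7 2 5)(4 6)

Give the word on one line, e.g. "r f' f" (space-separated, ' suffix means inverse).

  after f: (1 5)(2 8 3)(4 7 6)
  after r: (1 8 3 7 2 5)(4 6)

f r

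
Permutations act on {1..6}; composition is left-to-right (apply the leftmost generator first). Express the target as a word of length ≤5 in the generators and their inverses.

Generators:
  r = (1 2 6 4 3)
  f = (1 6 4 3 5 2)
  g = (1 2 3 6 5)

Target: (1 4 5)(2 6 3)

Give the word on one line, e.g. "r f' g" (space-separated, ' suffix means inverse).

g' f' f' g'

  after g': (1 5 6 3 2)
  after f': (1 3 5)(4 6)
  after f': (1 4)(2 5)
  after g': (1 4 5)(2 6 3)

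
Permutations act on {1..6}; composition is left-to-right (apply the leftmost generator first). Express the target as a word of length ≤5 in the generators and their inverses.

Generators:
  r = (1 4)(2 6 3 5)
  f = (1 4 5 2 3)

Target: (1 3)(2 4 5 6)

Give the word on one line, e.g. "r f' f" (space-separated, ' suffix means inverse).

f f r'

  after f: (1 4 5 2 3)
  after f: (1 5 3 4 2)
  after r': (1 3)(2 4 5 6)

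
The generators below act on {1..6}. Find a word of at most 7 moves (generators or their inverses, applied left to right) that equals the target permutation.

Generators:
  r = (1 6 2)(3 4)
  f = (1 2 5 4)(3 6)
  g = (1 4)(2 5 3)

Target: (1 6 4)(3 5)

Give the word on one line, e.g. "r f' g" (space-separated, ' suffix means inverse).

  after r': (1 2 6)(3 4)
  after f': (2 3 5)(4 6)
  after r': (1 2 4)(3 5 6)
  after g': (1 3 2)(5 6)
  after f: (1 6 4)(3 5)

r' f' r' g' f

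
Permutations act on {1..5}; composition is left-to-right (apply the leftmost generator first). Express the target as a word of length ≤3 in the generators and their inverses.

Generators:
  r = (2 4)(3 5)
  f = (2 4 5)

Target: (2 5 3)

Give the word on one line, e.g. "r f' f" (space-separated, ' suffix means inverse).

r' f

  after r': (2 4)(3 5)
  after f: (2 5 3)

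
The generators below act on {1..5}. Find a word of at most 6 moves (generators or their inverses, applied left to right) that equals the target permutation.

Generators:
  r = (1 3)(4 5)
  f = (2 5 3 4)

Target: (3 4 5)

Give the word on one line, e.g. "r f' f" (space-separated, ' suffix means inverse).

r f' r f' r'

  after r: (1 3)(4 5)
  after f': (1 5 3)(2 4)
  after r: (1 4 2 5)
  after f': (1 3 5)
  after r': (3 4 5)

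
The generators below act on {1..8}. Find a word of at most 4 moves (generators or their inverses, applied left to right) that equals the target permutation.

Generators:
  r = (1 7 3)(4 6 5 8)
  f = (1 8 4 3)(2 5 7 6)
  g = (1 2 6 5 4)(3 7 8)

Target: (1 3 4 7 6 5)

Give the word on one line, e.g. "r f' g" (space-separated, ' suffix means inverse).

  after f: (1 8 4 3)(2 5 7 6)
  after f: (1 4)(2 7)(3 8)(5 6)
  after r': (1 8 7 2)(3 5 4)
  after g: (1 3 4 7 6 5)

f f r' g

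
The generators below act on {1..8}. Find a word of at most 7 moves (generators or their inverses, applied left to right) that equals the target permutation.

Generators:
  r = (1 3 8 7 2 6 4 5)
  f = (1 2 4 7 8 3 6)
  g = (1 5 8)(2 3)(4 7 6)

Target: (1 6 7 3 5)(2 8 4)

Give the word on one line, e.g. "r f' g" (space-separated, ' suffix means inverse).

f' r' f f g

  after f': (1 6 3 8 7 4 2)
  after r': (1 2 5 4 7 6)
  after f: (1 4 8 3 6 2 5 7)
  after f: (1 7 2 5 8 6 4 3)
  after g: (1 6 7 3 5)(2 8 4)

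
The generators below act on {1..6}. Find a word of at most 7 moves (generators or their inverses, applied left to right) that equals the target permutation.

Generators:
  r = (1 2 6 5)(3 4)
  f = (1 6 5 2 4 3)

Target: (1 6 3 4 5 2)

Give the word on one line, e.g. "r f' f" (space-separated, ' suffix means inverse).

r' r' f' r' r'

  after r': (1 5 6 2)(3 4)
  after r': (1 6)(2 5)
  after f': (2 6 3 4)
  after r': (1 5 6 4)
  after r': (1 6 3 4 5 2)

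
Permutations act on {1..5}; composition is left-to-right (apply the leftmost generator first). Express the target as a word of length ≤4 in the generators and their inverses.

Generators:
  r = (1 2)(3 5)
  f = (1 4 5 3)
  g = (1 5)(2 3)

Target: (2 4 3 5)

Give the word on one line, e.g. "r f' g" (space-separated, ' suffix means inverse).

  after r: (1 2)(3 5)
  after f: (1 2 4 5)
  after r': (2 4 3 5)

r f r'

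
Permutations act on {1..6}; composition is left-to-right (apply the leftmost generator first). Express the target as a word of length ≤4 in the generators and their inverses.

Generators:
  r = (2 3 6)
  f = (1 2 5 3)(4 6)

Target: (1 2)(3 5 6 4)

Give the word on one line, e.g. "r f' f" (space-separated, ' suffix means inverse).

  after f': (1 3 5 2)(4 6)
  after r: (1 6 4 2)(3 5)
  after r: (1 2)(3 5 6 4)

f' r r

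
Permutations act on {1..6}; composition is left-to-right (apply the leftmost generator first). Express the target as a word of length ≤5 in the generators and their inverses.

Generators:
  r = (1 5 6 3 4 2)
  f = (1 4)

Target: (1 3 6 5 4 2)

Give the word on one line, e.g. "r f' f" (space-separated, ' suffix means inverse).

  after f': (1 4)
  after r': (1 3 6 5)(2 4)
  after f: (1 3 6 5 4 2)
  after f: (1 3 6 5)(2 4)
  after f: (1 3 6 5 4 2)

f' r' f f f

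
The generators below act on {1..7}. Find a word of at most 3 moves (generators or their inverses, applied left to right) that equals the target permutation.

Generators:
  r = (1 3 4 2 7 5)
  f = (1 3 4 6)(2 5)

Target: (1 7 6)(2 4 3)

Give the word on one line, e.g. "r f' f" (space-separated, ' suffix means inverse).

  after r': (1 5 7 2 4 3)
  after r': (1 7 4)(2 3 5)
  after f: (1 7 6)(2 4 3)

r' r' f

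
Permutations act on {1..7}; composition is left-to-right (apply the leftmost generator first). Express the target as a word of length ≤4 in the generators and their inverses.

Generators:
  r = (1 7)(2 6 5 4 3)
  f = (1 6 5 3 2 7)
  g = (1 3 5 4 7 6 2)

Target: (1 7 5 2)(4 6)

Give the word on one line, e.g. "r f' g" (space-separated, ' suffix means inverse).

  after g: (1 3 5 4 7 6 2)
  after r': (1 4)(2 7)(3 6)
  after f': (1 4 7 3)(5 6)
  after g: (1 7 5 2)(4 6)

g r' f' g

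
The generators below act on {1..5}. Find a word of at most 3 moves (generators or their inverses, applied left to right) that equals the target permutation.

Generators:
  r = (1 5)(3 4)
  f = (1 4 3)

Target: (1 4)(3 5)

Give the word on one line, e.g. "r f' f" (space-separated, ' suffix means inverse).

f r' f'

  after f: (1 4 3)
  after r': (1 3 5)
  after f': (1 4)(3 5)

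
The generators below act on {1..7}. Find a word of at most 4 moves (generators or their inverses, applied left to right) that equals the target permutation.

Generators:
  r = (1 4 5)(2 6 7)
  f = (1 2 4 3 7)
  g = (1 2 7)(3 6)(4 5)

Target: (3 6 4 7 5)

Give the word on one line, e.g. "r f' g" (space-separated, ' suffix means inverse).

f r' f

  after f: (1 2 4 3 7)
  after r': (1 7 5 4 3 6 2)
  after f: (3 6 4 7 5)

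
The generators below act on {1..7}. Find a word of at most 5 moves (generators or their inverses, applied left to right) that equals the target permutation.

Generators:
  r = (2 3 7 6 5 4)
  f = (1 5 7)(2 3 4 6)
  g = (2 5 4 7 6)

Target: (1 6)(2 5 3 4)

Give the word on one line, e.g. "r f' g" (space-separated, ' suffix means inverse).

r f f r

  after r: (2 3 7 6 5 4)
  after f: (1 5 6 7 2 4 3)
  after f: (1 7 3 5 2 6)
  after r: (1 6)(2 5 3 4)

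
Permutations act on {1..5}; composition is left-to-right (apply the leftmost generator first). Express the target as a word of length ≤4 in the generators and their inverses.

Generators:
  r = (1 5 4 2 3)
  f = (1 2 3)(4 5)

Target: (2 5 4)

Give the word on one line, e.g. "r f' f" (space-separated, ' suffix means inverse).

  after f: (1 2 3)(4 5)
  after f: (1 3 2)
  after r: (2 5 4)

f f r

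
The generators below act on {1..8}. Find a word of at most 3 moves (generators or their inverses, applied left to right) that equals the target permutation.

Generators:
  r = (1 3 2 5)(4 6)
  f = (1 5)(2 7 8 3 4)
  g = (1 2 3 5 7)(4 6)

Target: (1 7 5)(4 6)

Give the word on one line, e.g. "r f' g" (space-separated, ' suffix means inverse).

r' g r'

  after r': (1 5 2 3)(4 6)
  after g: (1 7)(2 5 3)
  after r': (1 7 5)(4 6)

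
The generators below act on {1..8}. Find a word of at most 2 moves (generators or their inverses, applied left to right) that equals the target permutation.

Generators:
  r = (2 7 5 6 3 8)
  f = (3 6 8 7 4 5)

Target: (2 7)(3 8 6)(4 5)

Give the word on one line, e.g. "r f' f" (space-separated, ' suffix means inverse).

r' f

  after r': (2 8 3 6 5 7)
  after f: (2 7)(3 8 6)(4 5)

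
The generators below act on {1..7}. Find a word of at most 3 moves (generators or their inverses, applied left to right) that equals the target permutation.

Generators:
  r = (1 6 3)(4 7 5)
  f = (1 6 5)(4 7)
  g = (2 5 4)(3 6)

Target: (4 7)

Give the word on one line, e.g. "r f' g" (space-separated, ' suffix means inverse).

  after f': (1 5 6)(4 7)
  after f': (1 6 5)
  after f': (4 7)

f' f' f'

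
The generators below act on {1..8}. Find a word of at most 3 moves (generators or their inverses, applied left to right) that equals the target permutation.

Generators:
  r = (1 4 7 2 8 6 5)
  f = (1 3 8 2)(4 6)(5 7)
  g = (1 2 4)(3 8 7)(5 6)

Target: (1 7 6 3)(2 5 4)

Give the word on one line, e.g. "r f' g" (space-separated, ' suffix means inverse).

r' f'

  after r': (1 5 6 8 2 7 4)
  after f': (1 7 6 3)(2 5 4)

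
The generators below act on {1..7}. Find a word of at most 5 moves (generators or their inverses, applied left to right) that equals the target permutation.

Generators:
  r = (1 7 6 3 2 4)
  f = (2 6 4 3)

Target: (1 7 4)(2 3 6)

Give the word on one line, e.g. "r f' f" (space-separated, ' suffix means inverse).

r f' f' f'

  after r: (1 7 6 3 2 4)
  after f': (1 7 2 6 4)
  after f': (1 7 3 4)
  after f': (1 7 4)(2 3 6)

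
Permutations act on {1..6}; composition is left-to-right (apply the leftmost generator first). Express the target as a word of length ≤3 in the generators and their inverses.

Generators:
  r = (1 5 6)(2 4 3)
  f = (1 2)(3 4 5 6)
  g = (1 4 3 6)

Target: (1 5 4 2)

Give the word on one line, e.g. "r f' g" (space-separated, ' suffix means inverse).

  after g': (1 6 3 4)
  after f': (1 5 4 2)

g' f'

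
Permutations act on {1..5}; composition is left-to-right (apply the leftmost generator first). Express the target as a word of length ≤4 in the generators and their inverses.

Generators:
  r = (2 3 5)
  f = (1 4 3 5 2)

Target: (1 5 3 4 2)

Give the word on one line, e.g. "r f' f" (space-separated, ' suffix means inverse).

r' f f r

  after r': (2 5 3)
  after f: (1 4 3)
  after f: (1 3 4 5 2)
  after r: (1 5 3 4 2)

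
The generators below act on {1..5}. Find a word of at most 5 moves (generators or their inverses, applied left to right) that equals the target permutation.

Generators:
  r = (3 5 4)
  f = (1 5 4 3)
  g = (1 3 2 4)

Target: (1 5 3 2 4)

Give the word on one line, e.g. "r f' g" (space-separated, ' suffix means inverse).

  after f': (1 3 4 5)
  after r: (1 5)
  after g: (1 5 3 2 4)

f' r g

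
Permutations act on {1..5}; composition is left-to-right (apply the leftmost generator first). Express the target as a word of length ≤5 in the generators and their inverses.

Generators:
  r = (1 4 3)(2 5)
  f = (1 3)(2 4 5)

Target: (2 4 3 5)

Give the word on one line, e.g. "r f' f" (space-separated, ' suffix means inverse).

  after r: (1 4 3)(2 5)
  after r: (1 3 4)
  after f: (2 4 3 5)

r r f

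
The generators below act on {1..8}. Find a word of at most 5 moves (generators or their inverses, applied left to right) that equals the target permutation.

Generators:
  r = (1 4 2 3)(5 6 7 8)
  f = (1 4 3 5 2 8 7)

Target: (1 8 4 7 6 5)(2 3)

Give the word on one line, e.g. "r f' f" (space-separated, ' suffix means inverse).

f f r f' r

  after f: (1 4 3 5 2 8 7)
  after f: (1 3 2 7 4 5 8)
  after r: (2 8 4 6 7)
  after f': (1 7 5 3 4 6 8)
  after r: (1 8 4 7 6 5)(2 3)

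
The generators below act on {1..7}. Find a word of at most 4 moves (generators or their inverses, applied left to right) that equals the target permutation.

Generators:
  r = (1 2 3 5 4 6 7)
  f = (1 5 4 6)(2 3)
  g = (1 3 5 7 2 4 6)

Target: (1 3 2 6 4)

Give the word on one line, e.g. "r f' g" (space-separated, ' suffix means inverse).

g g f' g

  after g: (1 3 5 7 2 4 6)
  after g: (1 5 2 6 3 7 4)
  after f': (2 4 6)(3 7 5)
  after g: (1 3 2 6 4)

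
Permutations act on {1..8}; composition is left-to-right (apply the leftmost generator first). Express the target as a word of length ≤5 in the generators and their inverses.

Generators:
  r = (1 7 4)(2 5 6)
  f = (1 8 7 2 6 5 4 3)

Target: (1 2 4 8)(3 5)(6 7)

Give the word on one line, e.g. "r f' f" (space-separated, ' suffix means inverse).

r f' f' r f

  after r: (1 7 4)(2 5 6)
  after f': (1 8)(2 6 7 5)(3 4)
  after f': (3 5 7 6 8)
  after r: (1 7 2 5 4)(3 6 8)
  after f: (1 2 4 8)(3 5)(6 7)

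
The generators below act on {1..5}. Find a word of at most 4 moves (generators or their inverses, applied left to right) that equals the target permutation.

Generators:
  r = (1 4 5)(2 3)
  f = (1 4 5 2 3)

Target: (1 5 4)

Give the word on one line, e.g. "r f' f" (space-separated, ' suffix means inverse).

  after r: (1 4 5)(2 3)
  after r: (1 5 4)

r r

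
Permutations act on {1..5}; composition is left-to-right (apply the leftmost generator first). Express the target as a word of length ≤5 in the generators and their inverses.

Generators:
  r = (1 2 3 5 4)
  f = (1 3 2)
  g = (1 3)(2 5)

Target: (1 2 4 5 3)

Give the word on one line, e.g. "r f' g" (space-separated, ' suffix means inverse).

  after f': (1 2 3)
  after f': (1 3 2)
  after r': (1 2 4 5 3)

f' f' r'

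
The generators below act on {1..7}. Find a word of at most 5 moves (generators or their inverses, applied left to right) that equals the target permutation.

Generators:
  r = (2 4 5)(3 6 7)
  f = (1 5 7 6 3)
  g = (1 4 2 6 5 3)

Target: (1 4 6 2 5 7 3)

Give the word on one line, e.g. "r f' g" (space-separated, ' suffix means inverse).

g' g' r' f

  after g': (1 3 5 6 2 4)
  after g': (1 5 2)(3 6 4)
  after r': (1 4 7 6 2)
  after f: (1 4 6 2 5 7 3)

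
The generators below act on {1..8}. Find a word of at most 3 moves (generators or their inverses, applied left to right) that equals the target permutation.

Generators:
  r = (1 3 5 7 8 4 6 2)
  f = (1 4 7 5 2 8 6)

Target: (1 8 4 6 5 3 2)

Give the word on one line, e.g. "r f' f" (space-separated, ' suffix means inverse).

f' r' r'

  after f': (1 6 8 2 5 7 4)
  after r': (1 4 2 3)(6 7 8)
  after r': (1 8 4 6 5 3 2)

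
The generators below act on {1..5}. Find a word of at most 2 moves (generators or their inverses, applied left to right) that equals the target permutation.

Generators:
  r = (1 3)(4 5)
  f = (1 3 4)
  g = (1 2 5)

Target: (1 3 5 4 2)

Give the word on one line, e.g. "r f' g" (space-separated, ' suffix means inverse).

  after r': (1 3)(4 5)
  after g': (1 3 5 4 2)

r' g'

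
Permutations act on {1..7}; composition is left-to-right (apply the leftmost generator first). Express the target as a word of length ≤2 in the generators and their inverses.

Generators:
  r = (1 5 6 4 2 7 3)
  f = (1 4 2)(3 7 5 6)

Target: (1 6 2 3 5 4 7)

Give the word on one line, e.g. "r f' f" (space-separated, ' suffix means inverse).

r r

  after r: (1 5 6 4 2 7 3)
  after r: (1 6 2 3 5 4 7)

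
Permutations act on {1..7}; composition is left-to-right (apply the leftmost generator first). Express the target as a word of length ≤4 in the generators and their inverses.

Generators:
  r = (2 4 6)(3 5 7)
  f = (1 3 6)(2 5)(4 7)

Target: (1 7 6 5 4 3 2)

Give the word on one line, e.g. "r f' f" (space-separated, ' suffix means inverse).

r' f r'

  after r': (2 6 4)(3 7 5)
  after f: (1 3 4 5 6 7 2)
  after r': (1 7 6 5 4 3 2)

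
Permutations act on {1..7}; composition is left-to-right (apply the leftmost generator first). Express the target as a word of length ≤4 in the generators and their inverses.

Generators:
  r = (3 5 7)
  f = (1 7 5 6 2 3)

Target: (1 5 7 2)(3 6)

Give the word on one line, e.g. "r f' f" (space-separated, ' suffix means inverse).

  after r: (3 5 7)
  after r: (3 7 5)
  after f: (1 7 6 2 3 5)
  after f: (1 5 7 2)(3 6)

r r f f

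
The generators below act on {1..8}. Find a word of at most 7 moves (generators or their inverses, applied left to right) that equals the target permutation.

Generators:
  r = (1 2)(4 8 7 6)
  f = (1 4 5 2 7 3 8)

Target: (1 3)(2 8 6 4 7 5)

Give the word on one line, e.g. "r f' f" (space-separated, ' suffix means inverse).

f' f' r' r' r'

  after f': (1 8 3 7 2 5 4)
  after f': (1 3 2 4 8 7 5)
  after r': (1 3)(2 6 7 5)
  after r': (1 3 2 7 5)(4 6 8)
  after r': (1 3)(2 8 6 4 7 5)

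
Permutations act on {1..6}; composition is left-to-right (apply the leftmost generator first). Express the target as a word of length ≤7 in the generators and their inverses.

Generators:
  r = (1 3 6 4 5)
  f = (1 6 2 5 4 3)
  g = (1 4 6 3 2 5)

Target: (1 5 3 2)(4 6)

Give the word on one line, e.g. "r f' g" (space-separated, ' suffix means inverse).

  after g': (1 5 2 3 6 4)
  after g': (1 2 6)(3 4 5)
  after f': (1 6 3 5 4 2)
  after g': (1 4 3 2 5)
  after r: (1 5 3 2)(4 6)

g' g' f' g' r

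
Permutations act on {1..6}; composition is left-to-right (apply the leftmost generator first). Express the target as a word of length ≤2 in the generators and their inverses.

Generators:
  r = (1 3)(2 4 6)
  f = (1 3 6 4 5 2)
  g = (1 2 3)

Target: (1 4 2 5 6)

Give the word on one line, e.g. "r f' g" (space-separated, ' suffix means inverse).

  after f': (1 2 5 4 6 3)
  after r: (1 4 2 5 6)

f' r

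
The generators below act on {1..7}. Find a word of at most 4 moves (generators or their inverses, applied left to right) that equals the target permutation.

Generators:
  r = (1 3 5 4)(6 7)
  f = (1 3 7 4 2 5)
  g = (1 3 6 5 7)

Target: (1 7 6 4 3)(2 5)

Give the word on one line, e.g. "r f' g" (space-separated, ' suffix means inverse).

r f

  after r: (1 3 5 4)(6 7)
  after f: (1 7 6 4 3)(2 5)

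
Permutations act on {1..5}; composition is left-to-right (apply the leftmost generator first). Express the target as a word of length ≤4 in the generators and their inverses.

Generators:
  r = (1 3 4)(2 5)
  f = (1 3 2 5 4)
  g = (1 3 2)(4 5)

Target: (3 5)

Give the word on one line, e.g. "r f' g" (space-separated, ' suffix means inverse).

f r'

  after f: (1 3 2 5 4)
  after r': (3 5)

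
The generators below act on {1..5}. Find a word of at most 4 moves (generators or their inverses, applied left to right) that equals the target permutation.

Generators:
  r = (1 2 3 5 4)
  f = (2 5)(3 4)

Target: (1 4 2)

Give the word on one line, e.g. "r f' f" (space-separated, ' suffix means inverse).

  after r: (1 2 3 5 4)
  after f: (1 5 3 2 4)
  after r: (1 4 2)

r f r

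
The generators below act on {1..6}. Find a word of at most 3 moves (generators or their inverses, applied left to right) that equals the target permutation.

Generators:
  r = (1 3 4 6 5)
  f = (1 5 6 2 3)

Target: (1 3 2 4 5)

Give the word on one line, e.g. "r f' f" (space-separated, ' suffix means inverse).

  after f: (1 5 6 2 3)
  after r: (2 4 6)
  after f': (1 3 2 4 5)

f r f'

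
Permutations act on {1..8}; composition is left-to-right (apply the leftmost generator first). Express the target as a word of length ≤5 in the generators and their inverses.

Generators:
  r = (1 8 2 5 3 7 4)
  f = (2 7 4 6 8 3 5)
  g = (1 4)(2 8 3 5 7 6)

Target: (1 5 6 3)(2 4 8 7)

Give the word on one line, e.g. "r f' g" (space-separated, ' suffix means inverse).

  after g': (1 4)(2 6 7 5 3 8)
  after f': (1 7 3 6 2 4)(5 8)
  after f': (1 2 7 8 3 4)(5 6)
  after r: (1 5 6 3)(2 4 8 7)

g' f' f' r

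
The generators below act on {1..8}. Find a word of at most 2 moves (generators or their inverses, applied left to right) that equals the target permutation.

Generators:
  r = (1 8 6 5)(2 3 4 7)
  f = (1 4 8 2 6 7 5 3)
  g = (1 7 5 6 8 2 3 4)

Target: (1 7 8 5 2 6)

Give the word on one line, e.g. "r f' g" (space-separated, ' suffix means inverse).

  after g': (1 4 3 2 8 6 5 7)
  after r: (1 7 8 5 2 6)

g' r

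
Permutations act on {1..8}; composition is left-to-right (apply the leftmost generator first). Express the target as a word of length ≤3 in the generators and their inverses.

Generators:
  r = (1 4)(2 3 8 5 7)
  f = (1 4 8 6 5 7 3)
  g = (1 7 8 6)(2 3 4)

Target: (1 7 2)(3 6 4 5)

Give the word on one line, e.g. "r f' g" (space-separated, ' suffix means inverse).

r g r'

  after r: (1 4)(2 3 8 5 7)
  after g: (1 2 4 7 3 6)(5 8)
  after r': (1 7 2)(3 6 4 5)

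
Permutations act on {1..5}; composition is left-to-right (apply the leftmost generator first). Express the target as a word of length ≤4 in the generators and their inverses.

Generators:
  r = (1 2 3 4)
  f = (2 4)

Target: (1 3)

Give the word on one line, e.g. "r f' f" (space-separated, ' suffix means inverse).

  after r: (1 2 3 4)
  after r: (1 3)(2 4)
  after f': (1 3)

r r f'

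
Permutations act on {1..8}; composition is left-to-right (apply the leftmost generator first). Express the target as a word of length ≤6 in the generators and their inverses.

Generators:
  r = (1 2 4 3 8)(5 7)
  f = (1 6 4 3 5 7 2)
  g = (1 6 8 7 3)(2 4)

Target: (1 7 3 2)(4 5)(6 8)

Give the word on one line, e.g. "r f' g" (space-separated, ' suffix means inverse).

r f g' f r'

  after r: (1 2 4 3 8)(5 7)
  after f: (2 3 8 6 4 5)
  after g': (1 3 6 2 7 8)(4 5)
  after f: (1 5 3 4 7 8 6)
  after r': (1 7 3 2)(4 5)(6 8)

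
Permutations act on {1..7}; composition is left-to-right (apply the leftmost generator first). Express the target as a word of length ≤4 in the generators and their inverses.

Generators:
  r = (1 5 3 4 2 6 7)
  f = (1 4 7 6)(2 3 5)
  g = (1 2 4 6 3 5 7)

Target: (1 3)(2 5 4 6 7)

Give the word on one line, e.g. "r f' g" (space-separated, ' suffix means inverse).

f r'

  after f: (1 4 7 6)(2 3 5)
  after r': (1 3)(2 5 4 6 7)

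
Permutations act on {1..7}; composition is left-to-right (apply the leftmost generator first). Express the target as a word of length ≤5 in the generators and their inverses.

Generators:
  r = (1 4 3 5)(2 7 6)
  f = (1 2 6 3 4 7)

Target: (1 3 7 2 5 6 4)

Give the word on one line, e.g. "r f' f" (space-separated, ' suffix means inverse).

r' f' f' r'

  after r': (1 5 3 4)(2 6 7)
  after f': (1 5 6 4 7)
  after f': (1 5 2)(3 6)
  after r': (1 3 7 2 5 6 4)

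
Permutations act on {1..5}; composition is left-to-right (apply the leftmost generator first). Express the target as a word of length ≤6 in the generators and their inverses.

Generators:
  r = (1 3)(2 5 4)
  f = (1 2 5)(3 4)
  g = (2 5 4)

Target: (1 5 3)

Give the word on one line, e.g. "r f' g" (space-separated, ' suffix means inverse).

f' r r f

  after f': (1 5 2)(3 4)
  after r: (1 4)(2 3)
  after r: (1 2)(3 5 4)
  after f: (1 5 3)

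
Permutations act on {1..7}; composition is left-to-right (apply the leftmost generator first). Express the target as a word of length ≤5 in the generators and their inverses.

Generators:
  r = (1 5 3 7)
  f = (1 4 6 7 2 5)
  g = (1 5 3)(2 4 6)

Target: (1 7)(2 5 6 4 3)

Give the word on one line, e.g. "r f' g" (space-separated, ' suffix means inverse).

  after g': (1 3 5)(2 6 4)
  after r': (1 5 7 3)(2 6 4)
  after f: (2 7 3 4 5)
  after r': (1 7 5 2 3 4)
  after g': (1 7)(2 5 6 4 3)

g' r' f r' g'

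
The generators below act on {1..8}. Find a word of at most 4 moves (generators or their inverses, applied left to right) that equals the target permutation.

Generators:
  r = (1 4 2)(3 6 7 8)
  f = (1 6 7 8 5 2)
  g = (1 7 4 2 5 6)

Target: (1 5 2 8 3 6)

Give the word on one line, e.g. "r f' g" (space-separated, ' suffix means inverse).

g' g' r

  after g': (1 6 5 2 4 7)
  after g': (1 5 4)(2 7 6)
  after r: (1 5 2 8 3 6)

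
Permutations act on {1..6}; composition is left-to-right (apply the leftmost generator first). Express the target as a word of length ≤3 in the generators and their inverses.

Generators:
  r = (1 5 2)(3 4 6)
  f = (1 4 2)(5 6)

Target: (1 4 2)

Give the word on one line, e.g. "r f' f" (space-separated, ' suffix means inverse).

f' f'

  after f': (1 2 4)(5 6)
  after f': (1 4 2)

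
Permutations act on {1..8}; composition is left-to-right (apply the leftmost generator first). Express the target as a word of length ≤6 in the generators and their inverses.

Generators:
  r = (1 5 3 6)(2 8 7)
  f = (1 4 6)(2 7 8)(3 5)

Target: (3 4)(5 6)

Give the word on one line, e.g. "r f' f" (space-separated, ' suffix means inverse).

r f' r' r'

  after r: (1 5 3 6)(2 8 7)
  after f': (1 3 4)(2 7 8)
  after r': (1 5)(2 8 7)(3 4 6)
  after r': (3 4)(5 6)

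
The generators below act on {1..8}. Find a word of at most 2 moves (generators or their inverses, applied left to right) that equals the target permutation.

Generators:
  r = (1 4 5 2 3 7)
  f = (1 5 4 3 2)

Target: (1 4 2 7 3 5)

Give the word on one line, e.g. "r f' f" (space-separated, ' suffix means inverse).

f r'

  after f: (1 5 4 3 2)
  after r': (1 4 2 7 3 5)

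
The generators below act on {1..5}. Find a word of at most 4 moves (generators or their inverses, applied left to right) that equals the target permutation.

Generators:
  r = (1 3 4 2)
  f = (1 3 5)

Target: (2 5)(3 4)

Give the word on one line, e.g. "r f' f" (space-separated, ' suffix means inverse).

  after f': (1 5 3)
  after r': (1 5)(2 4 3)
  after r': (1 5 2 3 4)
  after f: (2 5)(3 4)

f' r' r' f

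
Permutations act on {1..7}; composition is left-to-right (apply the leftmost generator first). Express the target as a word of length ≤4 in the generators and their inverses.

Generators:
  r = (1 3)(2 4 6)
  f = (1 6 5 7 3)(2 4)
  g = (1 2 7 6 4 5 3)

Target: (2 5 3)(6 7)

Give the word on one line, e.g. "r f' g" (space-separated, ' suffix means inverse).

  after r: (1 3)(2 4 6)
  after g: (2 5 3)(6 7)

r g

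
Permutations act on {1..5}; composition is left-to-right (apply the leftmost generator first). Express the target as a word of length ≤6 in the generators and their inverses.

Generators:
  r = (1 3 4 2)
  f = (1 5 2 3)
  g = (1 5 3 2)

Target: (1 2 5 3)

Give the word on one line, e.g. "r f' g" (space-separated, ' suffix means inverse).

f' g f' g' g'

  after f': (1 3 2 5)
  after g: (1 2 3)
  after f': (1 5)
  after g': (2 3 5)
  after g': (1 2 5 3)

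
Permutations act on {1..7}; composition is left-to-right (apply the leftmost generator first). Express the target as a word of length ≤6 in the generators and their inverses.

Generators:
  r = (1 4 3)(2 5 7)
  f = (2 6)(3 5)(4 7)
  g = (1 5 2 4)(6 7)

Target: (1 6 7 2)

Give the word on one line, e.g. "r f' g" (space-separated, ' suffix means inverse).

  after r: (1 4 3)(2 5 7)
  after f: (1 7 6 2 3)(4 5)
  after g': (1 6 5 2 3 4)
  after r: (1 6 7 2)

r f g' r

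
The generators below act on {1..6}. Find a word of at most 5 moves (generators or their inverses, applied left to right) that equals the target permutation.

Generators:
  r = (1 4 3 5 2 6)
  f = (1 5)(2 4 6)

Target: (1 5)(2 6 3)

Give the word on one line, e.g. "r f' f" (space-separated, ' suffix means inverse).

r r r f' f'

  after r: (1 4 3 5 2 6)
  after r: (1 3 2)(4 5 6)
  after r: (1 5)(2 4)(3 6)
  after f': (3 4 6)
  after f': (1 5)(2 6 3)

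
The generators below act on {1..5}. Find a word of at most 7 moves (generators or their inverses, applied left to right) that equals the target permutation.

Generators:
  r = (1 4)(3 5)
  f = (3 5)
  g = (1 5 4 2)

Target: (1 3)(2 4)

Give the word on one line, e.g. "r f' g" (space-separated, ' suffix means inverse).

r g' f' r r

  after r: (1 4)(3 5)
  after g': (1 5 3)(2 4)
  after f': (1 3)(2 4)
  after r: (1 5 3 4 2)
  after r: (1 3)(2 4)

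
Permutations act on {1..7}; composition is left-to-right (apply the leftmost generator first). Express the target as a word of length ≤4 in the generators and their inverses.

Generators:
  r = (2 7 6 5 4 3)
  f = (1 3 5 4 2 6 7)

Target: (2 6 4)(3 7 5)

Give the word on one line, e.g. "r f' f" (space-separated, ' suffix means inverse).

r r

  after r: (2 7 6 5 4 3)
  after r: (2 6 4)(3 7 5)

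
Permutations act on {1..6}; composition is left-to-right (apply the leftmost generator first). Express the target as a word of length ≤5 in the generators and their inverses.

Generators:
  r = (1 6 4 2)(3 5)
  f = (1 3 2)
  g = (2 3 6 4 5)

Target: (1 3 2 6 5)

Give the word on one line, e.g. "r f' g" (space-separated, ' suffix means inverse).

r' g f' r' g

  after r': (1 2 4 6)(3 5)
  after g: (1 3 2 5 6)
  after f': (2 5 6)
  after r': (1 2 3 5)(4 6)
  after g: (1 3 2 6 5)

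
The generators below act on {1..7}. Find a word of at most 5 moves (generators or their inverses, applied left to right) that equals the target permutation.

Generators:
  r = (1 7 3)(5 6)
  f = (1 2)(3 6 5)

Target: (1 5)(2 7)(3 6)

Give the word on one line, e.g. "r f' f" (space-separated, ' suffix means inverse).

  after r': (1 3 7)(5 6)
  after f': (1 5 3 7 2)
  after r: (1 6 5)(2 7)
  after f': (1 3 5 2 7)
  after f': (1 5)(2 7)(3 6)

r' f' r f' f'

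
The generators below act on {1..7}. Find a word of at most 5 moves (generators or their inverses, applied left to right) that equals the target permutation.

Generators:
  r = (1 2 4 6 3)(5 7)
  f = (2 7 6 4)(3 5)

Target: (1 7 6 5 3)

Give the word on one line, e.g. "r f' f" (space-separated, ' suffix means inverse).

  after r': (1 3 6 4 2)(5 7)
  after r': (1 6 2 3 4)
  after r': (1 4 3 2 6)(5 7)
  after r': (1 2 4 6 3)
  after f: (1 7 6 5 3)

r' r' r' r' f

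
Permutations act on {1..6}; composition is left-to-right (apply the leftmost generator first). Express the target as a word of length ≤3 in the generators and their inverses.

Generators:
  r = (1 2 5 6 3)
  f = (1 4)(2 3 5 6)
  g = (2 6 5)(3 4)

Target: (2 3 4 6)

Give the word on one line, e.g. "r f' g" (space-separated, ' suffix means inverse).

g f f

  after g: (2 6 5)(3 4)
  after f: (1 4 5 3)
  after f: (2 3 4 6)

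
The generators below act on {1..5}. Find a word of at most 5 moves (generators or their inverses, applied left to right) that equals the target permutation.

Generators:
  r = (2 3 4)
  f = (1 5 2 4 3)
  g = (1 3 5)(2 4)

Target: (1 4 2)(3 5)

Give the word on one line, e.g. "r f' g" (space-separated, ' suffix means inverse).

  after r: (2 3 4)
  after g: (1 3 2 5)
  after f': (1 4 2)(3 5)

r g f'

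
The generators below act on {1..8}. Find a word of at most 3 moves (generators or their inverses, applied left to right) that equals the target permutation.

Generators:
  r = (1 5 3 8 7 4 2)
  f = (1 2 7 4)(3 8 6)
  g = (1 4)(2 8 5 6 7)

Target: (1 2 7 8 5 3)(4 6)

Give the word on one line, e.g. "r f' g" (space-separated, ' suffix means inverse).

  after f': (1 4 7 2)(3 6 8)
  after g': (2 4 6)(3 5 8)
  after r': (1 2 7 8 5 3)(4 6)

f' g' r'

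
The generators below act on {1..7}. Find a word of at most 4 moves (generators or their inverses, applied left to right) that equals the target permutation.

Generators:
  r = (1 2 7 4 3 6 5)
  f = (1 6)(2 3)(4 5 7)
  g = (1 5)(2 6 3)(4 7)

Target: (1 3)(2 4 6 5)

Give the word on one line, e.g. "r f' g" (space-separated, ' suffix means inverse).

  after f: (1 6)(2 3)(4 5 7)
  after r': (1 3)(2 4 6 5)

f r'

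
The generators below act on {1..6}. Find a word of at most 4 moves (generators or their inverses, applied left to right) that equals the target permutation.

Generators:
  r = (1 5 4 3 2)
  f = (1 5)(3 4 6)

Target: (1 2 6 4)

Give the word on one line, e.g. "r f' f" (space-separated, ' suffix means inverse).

  after r': (1 2 3 4 5)
  after f': (1 2 6 4)

r' f'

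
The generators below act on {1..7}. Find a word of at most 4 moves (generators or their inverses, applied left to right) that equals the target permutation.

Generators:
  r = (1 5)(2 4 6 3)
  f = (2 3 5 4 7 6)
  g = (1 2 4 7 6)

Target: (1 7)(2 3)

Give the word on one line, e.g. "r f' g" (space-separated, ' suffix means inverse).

  after g: (1 2 4 7 6)
  after r': (1 3 6 5)(4 7)
  after r': (1 6)(2 3 4 7)
  after g': (1 7)(2 3)

g r' r' g'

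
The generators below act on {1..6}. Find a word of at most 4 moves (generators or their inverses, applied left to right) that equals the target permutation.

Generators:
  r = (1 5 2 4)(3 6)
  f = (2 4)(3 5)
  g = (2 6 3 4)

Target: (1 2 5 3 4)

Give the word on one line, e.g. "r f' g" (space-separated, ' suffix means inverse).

f' r' r'

  after f': (2 4)(3 5)
  after r': (1 4 5 6 3)
  after r': (1 2 5 3 4)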